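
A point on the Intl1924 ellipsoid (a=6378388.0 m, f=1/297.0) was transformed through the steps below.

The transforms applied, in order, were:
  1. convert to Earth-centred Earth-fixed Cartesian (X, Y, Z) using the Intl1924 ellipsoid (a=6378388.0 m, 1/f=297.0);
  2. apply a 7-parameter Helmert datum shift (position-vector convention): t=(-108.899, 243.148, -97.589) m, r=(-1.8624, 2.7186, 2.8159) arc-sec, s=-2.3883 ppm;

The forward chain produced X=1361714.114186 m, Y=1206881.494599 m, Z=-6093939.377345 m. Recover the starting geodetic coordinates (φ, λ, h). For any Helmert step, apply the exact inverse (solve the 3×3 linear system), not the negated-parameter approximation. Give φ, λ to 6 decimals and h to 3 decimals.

start: X=1361714.1142, Y=1206881.4946, Z=-6093939.3773 m
→ Helmert⁻¹: X=1361923.0566, Y=1206677.6578, Z=-6093827.4967
→ geod (Bowring, a=6378388.000): φ=-73.48025200°, λ=41.54126900°, h=1026.7440 m

φ=-73.480252°, λ=41.541269°, h=1026.744 m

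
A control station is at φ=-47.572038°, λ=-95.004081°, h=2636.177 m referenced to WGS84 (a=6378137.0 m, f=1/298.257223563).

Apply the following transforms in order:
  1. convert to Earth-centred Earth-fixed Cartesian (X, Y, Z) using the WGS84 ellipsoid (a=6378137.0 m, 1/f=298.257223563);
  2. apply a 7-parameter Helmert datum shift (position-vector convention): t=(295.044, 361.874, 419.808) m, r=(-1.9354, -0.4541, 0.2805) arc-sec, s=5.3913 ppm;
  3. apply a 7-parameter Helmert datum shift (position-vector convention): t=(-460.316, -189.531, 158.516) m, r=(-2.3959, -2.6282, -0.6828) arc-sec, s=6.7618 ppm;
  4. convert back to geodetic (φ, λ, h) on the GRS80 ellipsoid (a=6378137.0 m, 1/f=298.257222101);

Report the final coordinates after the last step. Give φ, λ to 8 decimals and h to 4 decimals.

φ=-47.56844801°, λ=-95.00553885°, h=2180.1906 m

start: φ=-47.572038°, λ=-95.004081°, h=2636.177 m
→ ECEF (a=6378137.000, f=1/298.257223563): X=-376185.9396, Y=-4296300.4365, Z=-4686850.8532
→ Helmert 7p (PV): X=-375876.7628, Y=-4296006.2141, Z=-4686416.8289
→ Helmert 7p (PV): X=-376294.1275, Y=-4296277.9857, Z=-4686244.8897
→ geod (Bowring, a=6378137.000): φ=-47.56844801°, λ=-95.00553885°, h=2180.1906 m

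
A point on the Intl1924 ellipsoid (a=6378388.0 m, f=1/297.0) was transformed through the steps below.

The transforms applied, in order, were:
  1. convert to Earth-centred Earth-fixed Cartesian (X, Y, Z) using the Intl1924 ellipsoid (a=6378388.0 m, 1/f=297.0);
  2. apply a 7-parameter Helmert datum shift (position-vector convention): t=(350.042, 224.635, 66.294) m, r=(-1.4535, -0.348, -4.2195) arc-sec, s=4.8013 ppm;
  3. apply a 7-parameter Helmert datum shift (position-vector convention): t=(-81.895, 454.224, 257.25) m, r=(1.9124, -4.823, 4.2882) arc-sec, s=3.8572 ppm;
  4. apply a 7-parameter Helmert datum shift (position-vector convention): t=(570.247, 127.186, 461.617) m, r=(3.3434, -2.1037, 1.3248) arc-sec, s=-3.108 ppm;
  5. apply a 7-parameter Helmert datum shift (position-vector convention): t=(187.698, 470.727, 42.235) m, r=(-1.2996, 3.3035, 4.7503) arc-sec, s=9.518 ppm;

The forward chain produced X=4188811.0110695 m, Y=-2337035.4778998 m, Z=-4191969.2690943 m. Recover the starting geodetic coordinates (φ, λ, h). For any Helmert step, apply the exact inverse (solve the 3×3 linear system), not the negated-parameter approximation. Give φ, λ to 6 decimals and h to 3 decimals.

φ=-41.350789°, λ=-29.180167°, h=1464.743 m

start: X=4188811.0111, Y=-2337035.4779, Z=-4191969.2691 m
→ Helmert⁻¹: X=4188596.7490, Y=-2337554.0088, Z=-4191919.2492
→ Helmert⁻¹: X=4187981.7449, Y=-2337783.3146, Z=-4192398.7157
→ Helmert⁻¹: X=4187900.8355, Y=-2338354.4582, Z=-4192716.0375
→ Helmert⁻¹: X=4187571.4511, Y=-2338452.6555, Z=-4192785.7444
→ geod (Bowring, a=6378388.000): φ=-41.35078900°, λ=-29.18016700°, h=1464.7430 m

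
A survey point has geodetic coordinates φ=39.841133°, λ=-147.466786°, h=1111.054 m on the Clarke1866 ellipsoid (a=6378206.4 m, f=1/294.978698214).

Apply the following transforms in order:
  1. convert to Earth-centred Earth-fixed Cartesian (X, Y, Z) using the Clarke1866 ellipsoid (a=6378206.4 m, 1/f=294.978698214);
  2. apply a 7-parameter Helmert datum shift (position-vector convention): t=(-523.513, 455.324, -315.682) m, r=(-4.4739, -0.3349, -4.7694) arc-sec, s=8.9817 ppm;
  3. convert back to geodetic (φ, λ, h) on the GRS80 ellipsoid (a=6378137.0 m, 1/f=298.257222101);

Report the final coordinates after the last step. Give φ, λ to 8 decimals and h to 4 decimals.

φ=39.83629873°, λ=-147.47679296°, h=1089.1425 m

start: φ=39.841133°, λ=-147.466786°, h=1111.054 m
→ ECEF (a=6378206.400, f=1/294.978698214): X=-4135313.9415, Y=-2637856.9222, Z=4064971.4533
→ Helmert 7p (PV): X=-4135942.1917, Y=-2637241.4998, Z=4064742.7832
→ geod (Bowring, a=6378137.000): φ=39.83629873°, λ=-147.47679296°, h=1089.1425 m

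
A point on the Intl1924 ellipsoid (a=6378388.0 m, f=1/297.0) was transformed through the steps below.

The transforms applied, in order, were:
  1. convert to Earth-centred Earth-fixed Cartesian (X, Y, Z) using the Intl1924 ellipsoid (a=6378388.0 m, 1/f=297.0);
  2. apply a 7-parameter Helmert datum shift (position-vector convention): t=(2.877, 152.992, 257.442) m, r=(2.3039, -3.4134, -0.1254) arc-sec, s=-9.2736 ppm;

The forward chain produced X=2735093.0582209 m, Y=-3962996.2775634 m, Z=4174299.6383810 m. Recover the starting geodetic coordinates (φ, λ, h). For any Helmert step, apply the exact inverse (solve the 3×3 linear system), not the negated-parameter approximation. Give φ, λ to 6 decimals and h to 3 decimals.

φ=41.110859°, λ=-55.388233°, h=3501.082 m

start: X=2735093.0582, Y=-3962996.2776, Z=4174299.6384 m
→ Helmert⁻¹: X=2735187.0303, Y=-3963137.7368, Z=4174079.9083
→ geod (Bowring, a=6378388.000): φ=41.11085900°, λ=-55.38823300°, h=3501.0820 m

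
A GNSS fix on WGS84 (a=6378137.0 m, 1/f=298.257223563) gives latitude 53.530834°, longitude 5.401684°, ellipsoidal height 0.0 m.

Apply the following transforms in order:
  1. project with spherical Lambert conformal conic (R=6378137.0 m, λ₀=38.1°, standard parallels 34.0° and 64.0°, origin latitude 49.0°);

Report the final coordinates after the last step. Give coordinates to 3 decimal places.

start: φ=53.530834°, λ=5.401684°, h=0.000 m
→ lcc (R=6378137.0, λ₀=38.1°): E=-2027914.5483, N=936401.0449

E=-2027914.548 m, N=936401.045 m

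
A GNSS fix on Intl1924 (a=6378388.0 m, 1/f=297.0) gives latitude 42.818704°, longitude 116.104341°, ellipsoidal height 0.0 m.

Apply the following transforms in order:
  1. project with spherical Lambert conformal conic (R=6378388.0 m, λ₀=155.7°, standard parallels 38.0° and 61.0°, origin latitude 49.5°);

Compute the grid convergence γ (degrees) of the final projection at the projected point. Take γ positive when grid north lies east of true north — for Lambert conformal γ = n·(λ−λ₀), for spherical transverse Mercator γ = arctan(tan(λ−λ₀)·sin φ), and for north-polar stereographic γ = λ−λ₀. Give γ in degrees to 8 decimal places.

-30.31730386

start: φ=42.818704°, λ=116.104341°, h=0.000 m
→ into lcc (λ₀=155.7°): φ=42.81870400°, λ−λ₀=-39.59565900°
convergence γ = -30.31730386°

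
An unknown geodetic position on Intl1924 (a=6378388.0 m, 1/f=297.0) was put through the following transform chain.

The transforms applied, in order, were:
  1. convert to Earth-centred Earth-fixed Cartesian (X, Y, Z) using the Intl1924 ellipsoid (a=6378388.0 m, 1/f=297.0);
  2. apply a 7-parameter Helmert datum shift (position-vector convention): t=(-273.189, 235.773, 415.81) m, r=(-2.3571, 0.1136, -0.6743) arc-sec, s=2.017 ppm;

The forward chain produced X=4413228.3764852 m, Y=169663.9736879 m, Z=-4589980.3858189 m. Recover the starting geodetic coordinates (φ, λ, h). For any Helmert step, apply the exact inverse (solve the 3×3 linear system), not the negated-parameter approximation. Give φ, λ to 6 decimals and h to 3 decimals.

φ=-46.297360°, λ=2.199292°, h=2977.437 m

start: X=4413228.3765, Y=169663.9737, Z=-4589980.3858 m
→ Helmert⁻¹: X=4413494.6375, Y=169494.7439, Z=-4590382.5694
→ geod (Bowring, a=6378388.000): φ=-46.29736000°, λ=2.19929200°, h=2977.4370 m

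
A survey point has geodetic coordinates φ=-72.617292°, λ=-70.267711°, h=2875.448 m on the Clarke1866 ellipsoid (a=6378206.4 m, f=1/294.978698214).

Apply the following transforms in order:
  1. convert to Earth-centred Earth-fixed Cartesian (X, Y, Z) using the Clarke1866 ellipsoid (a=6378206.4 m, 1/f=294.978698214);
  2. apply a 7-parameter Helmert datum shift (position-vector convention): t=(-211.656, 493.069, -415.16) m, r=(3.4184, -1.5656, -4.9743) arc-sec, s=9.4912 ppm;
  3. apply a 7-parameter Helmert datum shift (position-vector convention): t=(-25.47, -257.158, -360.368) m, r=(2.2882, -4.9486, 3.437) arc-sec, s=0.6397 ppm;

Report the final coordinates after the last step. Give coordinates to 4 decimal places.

X=645578.0838 m, Y=-1799598.3568 m, Z=-6068048.5153 m

start: φ=-72.617292°, λ=-70.267711°, h=2875.448 m
→ ECEF (a=6378206.400, f=1/294.978698214): X=645630.4696, Y=-1799979.0808, Z=-6067182.1133
→ Helmert 7p (PV): X=645427.5844, Y=-1799418.1144, Z=-6067679.7887
→ Helmert 7p (PV): X=645578.0838, Y=-1799598.3568, Z=-6068048.5153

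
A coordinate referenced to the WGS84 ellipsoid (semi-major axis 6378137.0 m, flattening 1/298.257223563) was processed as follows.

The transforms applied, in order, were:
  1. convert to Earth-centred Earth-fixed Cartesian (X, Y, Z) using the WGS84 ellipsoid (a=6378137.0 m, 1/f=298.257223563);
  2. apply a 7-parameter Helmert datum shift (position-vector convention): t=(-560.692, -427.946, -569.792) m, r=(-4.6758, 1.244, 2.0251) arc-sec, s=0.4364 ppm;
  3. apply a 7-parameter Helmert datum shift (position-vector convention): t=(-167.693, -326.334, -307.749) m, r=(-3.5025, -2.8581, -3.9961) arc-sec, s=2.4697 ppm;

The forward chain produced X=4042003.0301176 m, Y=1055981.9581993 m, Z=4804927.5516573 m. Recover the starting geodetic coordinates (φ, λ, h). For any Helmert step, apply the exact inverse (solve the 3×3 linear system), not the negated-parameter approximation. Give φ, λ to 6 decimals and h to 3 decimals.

φ=49.184167°, λ=14.646767°, h=2418.609 m

start: X=4042003.0301, Y=1055981.9582, Z=4804927.5517 m
→ Helmert⁻¹: X=4042206.8586, Y=1056302.4008, Z=4805185.3592
→ Helmert⁻¹: X=4042747.1757, Y=1056581.2518, Z=4805801.3876
→ geod (Bowring, a=6378137.000): φ=49.18416700°, λ=14.64676700°, h=2418.6090 m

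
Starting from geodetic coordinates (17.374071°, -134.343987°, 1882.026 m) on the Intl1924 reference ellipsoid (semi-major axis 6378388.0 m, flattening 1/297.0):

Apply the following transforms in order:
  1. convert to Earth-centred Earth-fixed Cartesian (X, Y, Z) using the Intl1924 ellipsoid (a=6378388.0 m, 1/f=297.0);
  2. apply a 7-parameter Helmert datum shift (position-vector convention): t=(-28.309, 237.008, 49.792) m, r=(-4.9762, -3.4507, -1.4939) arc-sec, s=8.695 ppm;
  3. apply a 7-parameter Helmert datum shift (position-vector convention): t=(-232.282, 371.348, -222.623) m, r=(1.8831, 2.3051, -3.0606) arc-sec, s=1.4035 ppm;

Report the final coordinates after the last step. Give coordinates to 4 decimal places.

start: φ=17.374071°, λ=-134.343987°, h=1882.026 m
→ ECEF (a=6378388.000, f=1/297.0): X=-4257392.3352, Y=-4356016.6182, Z=1892968.5538
→ Helmert 7p (PV): X=-4257520.8801, Y=-4355740.9819, Z=1893068.6717
→ Helmert 7p (PV): X=-4257802.6131, Y=-4355329.8560, Z=1892856.5195

X=-4257802.6131 m, Y=-4355329.8560 m, Z=1892856.5195 m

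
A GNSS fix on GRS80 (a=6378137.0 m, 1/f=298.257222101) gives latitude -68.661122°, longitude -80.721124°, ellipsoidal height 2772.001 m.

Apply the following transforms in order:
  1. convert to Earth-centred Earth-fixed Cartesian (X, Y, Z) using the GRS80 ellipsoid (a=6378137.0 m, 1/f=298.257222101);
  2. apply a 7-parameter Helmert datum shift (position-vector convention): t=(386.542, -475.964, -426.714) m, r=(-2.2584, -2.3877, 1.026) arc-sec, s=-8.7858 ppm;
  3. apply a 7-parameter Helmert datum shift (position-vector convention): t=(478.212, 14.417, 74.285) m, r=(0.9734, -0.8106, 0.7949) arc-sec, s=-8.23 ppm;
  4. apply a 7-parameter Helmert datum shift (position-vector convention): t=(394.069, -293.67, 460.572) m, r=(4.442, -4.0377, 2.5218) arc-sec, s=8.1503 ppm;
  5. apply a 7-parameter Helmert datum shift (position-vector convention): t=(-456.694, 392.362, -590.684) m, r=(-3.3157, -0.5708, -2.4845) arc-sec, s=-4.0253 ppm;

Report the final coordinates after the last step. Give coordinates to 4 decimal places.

start: φ=-68.661122°, λ=-80.721124°, h=2772.001 m
→ ECEF (a=6378137.000, f=1/298.257222101): X=375475.6333, Y=-2298205.6774, Z=-5920904.0130
→ Helmert 7p (PV): X=375938.8473, Y=-2298724.4097, Z=-5921249.1978
→ Helmert 7p (PV): X=376446.0937, Y=-2298661.6823, Z=-5921135.5515
→ Helmert 7p (PV): X=376987.2437, Y=-2298841.9694, Z=-5920765.3725
→ Helmert 7p (PV): X=376517.7269, Y=-2298540.0704, Z=-5921294.2267

X=376517.7269 m, Y=-2298540.0704 m, Z=-5921294.2267 m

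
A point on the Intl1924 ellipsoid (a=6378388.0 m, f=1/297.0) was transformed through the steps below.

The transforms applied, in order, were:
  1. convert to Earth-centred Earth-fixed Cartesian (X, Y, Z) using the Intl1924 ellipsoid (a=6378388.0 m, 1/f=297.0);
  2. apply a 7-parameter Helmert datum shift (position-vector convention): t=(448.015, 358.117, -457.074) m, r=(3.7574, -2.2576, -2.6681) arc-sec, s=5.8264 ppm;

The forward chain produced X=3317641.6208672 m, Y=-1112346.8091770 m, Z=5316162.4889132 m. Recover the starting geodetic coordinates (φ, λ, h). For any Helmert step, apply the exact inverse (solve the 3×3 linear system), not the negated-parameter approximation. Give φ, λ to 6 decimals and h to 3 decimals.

start: X=3317641.6209, Y=-1112346.8092, Z=5316162.4889 m
→ Helmert⁻¹: X=3317246.8607, Y=-1112558.6848, Z=5316572.5454
→ geod (Bowring, a=6378388.000): φ=56.82823100°, λ=-18.54074000°, h=1198.9580 m

φ=56.828231°, λ=-18.540740°, h=1198.958 m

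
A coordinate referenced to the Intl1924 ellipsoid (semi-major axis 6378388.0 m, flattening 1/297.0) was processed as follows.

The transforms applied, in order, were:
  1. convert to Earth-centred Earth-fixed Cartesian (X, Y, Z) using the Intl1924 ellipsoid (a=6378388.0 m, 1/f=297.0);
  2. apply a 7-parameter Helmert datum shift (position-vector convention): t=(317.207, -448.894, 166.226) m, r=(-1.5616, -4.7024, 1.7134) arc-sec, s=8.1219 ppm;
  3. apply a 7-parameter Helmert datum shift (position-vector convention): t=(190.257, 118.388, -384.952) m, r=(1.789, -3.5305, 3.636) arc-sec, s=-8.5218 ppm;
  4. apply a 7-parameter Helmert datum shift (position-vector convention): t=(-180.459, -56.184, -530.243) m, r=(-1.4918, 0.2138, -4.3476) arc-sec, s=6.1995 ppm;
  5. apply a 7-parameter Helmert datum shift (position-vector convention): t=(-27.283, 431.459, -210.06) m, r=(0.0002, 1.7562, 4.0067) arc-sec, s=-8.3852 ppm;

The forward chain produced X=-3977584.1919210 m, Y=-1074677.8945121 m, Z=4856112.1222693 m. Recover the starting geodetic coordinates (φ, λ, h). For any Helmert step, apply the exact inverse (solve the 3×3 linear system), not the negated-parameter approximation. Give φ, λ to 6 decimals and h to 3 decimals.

φ=49.882339°, λ=-164.881565°, h=3580.831 m

start: X=-3977584.1919, Y=-1074677.8945, Z=4856112.1223 m
→ Helmert⁻¹: X=-3977652.4927, Y=-1075041.0979, Z=4856329.0380
→ Helmert⁻¹: X=-3977429.7492, Y=-1075097.2115, Z=4856817.2727
→ Helmert⁻¹: X=-3977589.7152, Y=-1075112.5170, Z=4857321.0238
→ Helmert⁻¹: X=-3977772.8075, Y=-1074658.6254, Z=4857197.8975
→ geod (Bowring, a=6378388.000): φ=49.88233900°, λ=-164.88156500°, h=3580.8310 m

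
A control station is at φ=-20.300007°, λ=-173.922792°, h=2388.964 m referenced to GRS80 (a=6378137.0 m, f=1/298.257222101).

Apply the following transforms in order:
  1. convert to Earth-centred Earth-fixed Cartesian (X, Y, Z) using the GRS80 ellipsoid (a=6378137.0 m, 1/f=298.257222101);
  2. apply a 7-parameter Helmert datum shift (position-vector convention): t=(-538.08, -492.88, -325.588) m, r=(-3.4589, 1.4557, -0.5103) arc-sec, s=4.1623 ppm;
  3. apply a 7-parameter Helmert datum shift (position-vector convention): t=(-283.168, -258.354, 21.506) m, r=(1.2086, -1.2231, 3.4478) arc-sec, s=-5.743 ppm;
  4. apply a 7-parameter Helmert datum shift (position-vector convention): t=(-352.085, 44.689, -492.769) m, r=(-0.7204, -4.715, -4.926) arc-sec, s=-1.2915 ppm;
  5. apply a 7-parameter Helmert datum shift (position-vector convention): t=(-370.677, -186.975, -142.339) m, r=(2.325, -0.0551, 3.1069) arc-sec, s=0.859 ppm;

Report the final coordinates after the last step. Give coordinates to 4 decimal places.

X=-5954472.0369 m, Y=-634727.6847 m, Z=-2200769.1435 m

start: φ=-20.300007°, λ=-173.922792°, h=2388.964 m
→ ECEF (a=6378137.000, f=1/298.257222101): X=-5952991.8481, Y=-633796.2839, Z=-2199705.3816
→ Helmert 7p (PV): X=-5953571.7986, Y=-634313.9617, Z=-2199987.4841
→ Helmert 7p (PV): X=-5953797.1271, Y=-634655.2980, Z=-2199992.3633
→ Helmert 7p (PV): X=-5954106.3901, Y=-634475.2851, Z=-2200616.1719
→ Helmert 7p (PV): X=-5954472.0369, Y=-634727.6847, Z=-2200769.1435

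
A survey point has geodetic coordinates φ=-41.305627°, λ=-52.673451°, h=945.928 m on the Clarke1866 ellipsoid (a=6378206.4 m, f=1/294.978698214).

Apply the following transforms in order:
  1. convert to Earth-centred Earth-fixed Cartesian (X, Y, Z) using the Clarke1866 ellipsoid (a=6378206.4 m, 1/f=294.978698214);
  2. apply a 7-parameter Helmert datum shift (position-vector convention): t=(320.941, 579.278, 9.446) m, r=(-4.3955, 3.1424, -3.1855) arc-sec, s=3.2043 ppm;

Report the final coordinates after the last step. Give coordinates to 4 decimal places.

X=2910172.3550 m, Y=-3815772.3930 m, Z=-4188371.7480 m

start: φ=-41.305627°, λ=-52.673451°, h=945.928 m
→ ECEF (a=6378206.400, f=1/294.978698214): X=2909964.8359, Y=-3816205.2467, Z=-4188404.7638
→ Helmert 7p (PV): X=2910172.3550, Y=-3815772.3930, Z=-4188371.7480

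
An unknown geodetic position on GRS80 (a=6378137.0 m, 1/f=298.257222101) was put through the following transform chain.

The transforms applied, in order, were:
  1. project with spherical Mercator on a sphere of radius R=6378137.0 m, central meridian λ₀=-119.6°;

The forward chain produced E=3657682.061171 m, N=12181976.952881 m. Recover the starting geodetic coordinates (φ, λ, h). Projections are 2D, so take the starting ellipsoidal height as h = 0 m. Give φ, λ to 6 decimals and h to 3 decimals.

φ=73.152971°, λ=-86.742483°, h=0.000 m

start: E=3657682.0612, N=12181976.9529 m
→ merc⁻¹: φ=73.15297100°, λ=-86.74248300°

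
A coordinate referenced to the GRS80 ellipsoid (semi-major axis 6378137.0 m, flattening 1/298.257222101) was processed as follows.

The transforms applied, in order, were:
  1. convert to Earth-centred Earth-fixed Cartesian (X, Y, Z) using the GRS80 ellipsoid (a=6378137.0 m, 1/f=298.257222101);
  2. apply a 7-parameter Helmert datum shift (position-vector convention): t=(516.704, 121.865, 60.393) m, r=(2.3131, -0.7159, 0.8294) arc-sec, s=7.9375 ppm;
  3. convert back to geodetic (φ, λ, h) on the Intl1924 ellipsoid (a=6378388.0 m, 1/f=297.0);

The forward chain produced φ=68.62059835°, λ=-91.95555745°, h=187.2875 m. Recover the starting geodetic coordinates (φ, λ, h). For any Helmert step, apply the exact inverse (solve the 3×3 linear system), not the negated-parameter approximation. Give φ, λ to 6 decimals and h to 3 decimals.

start: φ=68.620598°, λ=-91.955557°, h=187.288 m
→ ECEF (a=6378388.000, f=1/297.0): X=-79580.0864, Y=-2330707.5085, Z=5916987.4566
→ Helmert⁻¹: X=-80084.9903, Y=-2330744.1972, Z=5916906.5138
→ geod (Bowring, a=6378137.000): φ=68.61932600°, λ=-91.96792400°, h=303.3930 m

φ=68.619326°, λ=-91.967924°, h=303.393 m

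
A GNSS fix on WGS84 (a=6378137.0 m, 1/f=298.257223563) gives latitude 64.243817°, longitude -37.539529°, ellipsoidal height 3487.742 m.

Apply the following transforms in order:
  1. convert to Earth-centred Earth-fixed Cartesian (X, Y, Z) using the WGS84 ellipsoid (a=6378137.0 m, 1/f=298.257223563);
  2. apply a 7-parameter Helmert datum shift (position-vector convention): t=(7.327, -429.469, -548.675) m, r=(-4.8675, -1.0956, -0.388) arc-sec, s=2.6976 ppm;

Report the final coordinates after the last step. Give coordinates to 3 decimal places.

X=2204843.630 m, Y=-1694572.793 m, Z=5724237.781 m

start: φ=64.243817°, λ=-37.539529°, h=3487.742 m
→ ECEF (a=6378137.000, f=1/298.257223563): X=2204863.9503, Y=-1694269.6998, Z=5724719.3200
→ Helmert 7p (PV): X=2204843.6304, Y=-1694572.7927, Z=5724237.7815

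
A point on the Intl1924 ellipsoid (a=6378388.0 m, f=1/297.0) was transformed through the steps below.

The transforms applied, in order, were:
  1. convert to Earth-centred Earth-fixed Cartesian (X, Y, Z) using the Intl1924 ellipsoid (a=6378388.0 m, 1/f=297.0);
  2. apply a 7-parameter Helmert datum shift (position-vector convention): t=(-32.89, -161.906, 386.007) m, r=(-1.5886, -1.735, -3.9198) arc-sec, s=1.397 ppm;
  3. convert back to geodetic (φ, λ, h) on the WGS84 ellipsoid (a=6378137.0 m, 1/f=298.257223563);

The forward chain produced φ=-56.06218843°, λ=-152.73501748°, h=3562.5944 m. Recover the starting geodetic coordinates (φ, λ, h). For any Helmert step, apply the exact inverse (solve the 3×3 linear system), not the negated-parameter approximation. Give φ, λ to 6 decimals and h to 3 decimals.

start: φ=-56.062188°, λ=-152.735017°, h=3562.594 m
→ ECEF (a=6378137.000, f=1/298.257223563): X=-3174331.5834, Y=-1635938.5904, Z=-5271266.7738
→ Helmert⁻¹: X=-3174307.5151, Y=-1635794.1221, Z=-5271631.3140
→ geod (Bowring, a=6378388.000): φ=-56.06542800°, λ=-152.73690100°, h=3627.9750 m

φ=-56.065428°, λ=-152.736901°, h=3627.975 m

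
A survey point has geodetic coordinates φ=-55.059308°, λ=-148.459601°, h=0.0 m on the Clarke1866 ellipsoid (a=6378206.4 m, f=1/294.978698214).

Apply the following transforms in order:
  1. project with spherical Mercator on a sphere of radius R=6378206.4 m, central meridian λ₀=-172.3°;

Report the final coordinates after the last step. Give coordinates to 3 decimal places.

E=2653929.954 m, N=-7373465.334 m

start: φ=-55.059308°, λ=-148.459601°, h=0.000 m
→ merc (R=6378206.4, λ₀=-172.3°): E=2653929.9539, N=-7373465.3342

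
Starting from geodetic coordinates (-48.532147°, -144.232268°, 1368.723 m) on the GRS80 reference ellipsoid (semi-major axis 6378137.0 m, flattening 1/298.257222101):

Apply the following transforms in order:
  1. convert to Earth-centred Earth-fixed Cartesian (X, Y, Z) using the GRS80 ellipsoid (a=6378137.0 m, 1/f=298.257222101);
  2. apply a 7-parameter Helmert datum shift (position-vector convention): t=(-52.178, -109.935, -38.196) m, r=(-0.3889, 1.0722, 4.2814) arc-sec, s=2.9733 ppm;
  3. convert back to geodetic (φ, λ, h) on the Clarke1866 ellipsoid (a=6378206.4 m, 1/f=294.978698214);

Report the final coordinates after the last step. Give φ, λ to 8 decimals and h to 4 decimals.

start: φ=-48.532147°, λ=-144.232268°, h=1368.723 m
→ ECEF (a=6378137.000, f=1/298.257222101): X=-3434194.8905, Y=-2473880.5490, Z=-4757291.2032
→ Helmert 7p (PV): X=-3434230.6587, Y=-2474078.0923, Z=-4757321.0281
→ geod (Bowring, a=6378206.400): φ=-48.53347478°, λ=-144.23038126°, h=1550.7424 m

φ=-48.53347478°, λ=-144.23038126°, h=1550.7424 m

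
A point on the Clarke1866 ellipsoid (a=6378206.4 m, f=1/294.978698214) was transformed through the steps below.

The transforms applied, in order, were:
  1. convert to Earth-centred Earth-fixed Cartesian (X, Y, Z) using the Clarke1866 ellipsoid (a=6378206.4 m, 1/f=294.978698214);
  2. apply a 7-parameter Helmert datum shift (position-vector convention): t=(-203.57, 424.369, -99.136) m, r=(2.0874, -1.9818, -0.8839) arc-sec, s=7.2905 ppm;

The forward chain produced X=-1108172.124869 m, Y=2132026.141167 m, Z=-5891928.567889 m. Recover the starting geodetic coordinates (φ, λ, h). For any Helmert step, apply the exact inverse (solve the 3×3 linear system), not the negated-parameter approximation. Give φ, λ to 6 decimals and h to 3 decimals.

start: X=-1108172.1249, Y=2132026.1412, Z=-5891928.5679 m
→ Helmert⁻¹: X=-1108026.2200, Y=2131521.8587, Z=-5891797.4029
→ geod (Bowring, a=6378206.400): φ=-67.95303500°, λ=117.46670500°, h=3081.3110 m

φ=-67.953035°, λ=117.466705°, h=3081.311 m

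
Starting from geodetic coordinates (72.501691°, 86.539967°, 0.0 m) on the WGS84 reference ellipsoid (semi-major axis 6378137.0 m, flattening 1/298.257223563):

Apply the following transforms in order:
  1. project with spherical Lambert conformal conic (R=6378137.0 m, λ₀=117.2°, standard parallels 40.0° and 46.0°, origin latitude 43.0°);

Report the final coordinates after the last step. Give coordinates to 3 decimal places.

E=-1200098.934 m, N=3687699.163 m

start: φ=72.501691°, λ=86.539967°, h=0.000 m
→ lcc (R=6378137.0, λ₀=117.2°): E=-1200098.9339, N=3687699.1628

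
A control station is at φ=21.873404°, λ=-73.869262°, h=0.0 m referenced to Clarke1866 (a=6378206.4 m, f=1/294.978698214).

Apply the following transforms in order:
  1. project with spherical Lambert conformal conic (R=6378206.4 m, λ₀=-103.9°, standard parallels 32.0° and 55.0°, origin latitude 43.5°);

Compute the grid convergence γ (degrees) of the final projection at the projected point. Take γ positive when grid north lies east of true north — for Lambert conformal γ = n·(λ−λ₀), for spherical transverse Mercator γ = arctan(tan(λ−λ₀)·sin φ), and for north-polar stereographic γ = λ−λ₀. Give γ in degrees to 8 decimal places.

20.81419658

start: φ=21.873404°, λ=-73.869262°, h=0.000 m
→ into lcc (λ₀=-103.9°): φ=21.87340400°, λ−λ₀=30.03073800°
convergence γ = 20.81419658°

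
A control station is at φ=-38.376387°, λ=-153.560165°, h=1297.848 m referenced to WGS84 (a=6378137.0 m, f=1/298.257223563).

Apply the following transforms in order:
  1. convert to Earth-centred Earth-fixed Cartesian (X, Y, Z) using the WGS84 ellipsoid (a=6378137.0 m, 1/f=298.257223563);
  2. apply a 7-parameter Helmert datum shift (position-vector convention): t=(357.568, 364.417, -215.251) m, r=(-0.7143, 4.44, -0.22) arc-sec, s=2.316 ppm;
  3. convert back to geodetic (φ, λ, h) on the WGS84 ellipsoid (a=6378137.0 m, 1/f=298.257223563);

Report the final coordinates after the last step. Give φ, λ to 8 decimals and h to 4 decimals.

start: φ=-38.376387°, λ=-153.560165°, h=1297.848 m
→ ECEF (a=6378137.000, f=1/298.257223563): X=-4483832.4325, Y=-2229680.6638, Z=-3939087.2616
→ Helmert 7p (PV): X=-4483572.4192, Y=-2229330.2695, Z=-3939207.3961
→ geod (Bowring, a=6378137.000): φ=-38.37940958°, λ=-153.56243030°, h=1067.6175 m

φ=-38.37940958°, λ=-153.56243030°, h=1067.6175 m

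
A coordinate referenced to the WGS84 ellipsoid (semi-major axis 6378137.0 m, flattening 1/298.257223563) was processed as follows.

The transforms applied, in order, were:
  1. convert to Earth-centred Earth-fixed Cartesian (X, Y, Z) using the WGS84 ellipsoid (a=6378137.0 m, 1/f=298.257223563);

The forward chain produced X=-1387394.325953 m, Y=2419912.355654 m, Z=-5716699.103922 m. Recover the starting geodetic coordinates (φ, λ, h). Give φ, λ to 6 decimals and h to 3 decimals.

φ=-64.141682°, λ=119.826691°, h=86.545 m

start: X=-1387394.3260, Y=2419912.3557, Z=-5716699.1039 m
→ geod (Bowring, a=6378137.000): φ=-64.14168200°, λ=119.82669100°, h=86.5450 m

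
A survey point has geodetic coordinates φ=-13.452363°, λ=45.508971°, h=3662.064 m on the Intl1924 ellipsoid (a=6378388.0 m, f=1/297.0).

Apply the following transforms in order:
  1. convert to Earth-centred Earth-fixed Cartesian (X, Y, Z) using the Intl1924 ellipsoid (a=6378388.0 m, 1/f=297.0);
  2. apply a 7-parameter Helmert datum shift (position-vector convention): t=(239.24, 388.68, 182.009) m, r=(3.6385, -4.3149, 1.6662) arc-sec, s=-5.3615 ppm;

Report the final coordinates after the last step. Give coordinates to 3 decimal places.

start: φ=-13.452363°, λ=45.508971°, h=3662.064 m
→ ECEF (a=6378388.000, f=1/297.0): X=4350606.6453, Y=4428596.2855, Z=-1474992.6877
→ Helmert 7p (PV): X=4350817.6412, Y=4429022.3841, Z=-1474633.6399

X=4350817.641 m, Y=4429022.384 m, Z=-1474633.640 m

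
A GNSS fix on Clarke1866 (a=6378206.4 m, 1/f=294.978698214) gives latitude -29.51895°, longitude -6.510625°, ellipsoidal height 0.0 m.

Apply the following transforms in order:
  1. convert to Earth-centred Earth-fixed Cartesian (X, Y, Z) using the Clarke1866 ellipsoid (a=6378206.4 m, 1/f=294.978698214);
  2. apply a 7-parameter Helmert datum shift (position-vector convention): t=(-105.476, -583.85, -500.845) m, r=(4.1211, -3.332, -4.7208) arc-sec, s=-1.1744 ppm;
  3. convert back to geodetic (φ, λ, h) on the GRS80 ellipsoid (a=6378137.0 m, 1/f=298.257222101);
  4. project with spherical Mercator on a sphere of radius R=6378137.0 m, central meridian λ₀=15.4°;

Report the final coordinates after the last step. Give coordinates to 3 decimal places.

start: φ=-29.518950°, λ=-6.510625°, h=0.000 m
→ ECEF (a=6378206.400, f=1/294.978698214): X=5519010.9011, Y=-629848.6241, Z=-3123911.3290
→ Helmert 7p (PV): X=5518934.9918, Y=-630495.6337, Z=-3124331.9355
→ geod (Bowring, a=6378137.000): φ=-29.52042359°, λ=-6.51734437°, h=217.2734 m
→ merc (R=6378137.0, λ₀=15.4°): E=-2439827.6152, N=-3442052.5250

E=-2439827.615 m, N=-3442052.525 m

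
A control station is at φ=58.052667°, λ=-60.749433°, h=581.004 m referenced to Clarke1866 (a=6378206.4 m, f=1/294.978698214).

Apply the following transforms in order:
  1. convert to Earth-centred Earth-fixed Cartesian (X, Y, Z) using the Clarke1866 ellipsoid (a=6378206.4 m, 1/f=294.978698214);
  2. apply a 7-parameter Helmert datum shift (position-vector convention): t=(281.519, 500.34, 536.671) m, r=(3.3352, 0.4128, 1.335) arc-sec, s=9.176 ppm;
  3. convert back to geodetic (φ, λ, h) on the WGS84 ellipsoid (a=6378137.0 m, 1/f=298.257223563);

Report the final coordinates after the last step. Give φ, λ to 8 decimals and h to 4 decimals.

φ=58.05470940°, λ=-60.74132409°, h=834.5631 m

start: φ=58.052667°, λ=-60.749433°, h=581.004 m
→ ECEF (a=6378206.400, f=1/294.978698214): X=1653290.1981, Y=-2952093.5449, Z=5389137.3752
→ Helmert 7p (PV): X=1653616.7800, Y=-2951696.7332, Z=5389672.4538
→ geod (Bowring, a=6378137.000): φ=58.05470940°, λ=-60.74132409°, h=834.5631 m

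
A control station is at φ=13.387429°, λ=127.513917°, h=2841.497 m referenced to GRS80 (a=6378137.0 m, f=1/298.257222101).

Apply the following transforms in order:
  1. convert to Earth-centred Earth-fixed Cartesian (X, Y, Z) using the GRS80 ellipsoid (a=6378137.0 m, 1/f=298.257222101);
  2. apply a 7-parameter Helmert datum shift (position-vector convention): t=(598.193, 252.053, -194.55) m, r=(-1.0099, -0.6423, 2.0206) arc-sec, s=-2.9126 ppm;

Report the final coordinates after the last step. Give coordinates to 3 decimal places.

X=-3780256.982 m, Y=4924982.488 m, Z=1467559.035 m

start: φ=13.387429°, λ=127.513917°, h=2841.497 m
→ ECEF (a=6378137.000, f=1/298.257222101): X=-3780813.3729, Y=4924774.6294, Z=1467793.7459
→ Helmert 7p (PV): X=-3780256.9822, Y=4924982.4877, Z=1467559.0353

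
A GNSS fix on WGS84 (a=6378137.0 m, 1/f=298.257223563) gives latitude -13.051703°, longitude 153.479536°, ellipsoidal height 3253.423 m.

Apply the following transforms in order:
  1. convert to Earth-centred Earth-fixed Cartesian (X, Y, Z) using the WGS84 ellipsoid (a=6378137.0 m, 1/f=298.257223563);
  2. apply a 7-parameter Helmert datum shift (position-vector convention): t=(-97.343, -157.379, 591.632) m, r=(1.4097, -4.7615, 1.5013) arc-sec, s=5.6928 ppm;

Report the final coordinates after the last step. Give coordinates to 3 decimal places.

X=-5563467.766 m, Y=2776093.917 m, Z=-1431238.658 m

start: φ=-13.051703°, λ=153.479536°, h=3253.423 m
→ ECEF (a=6378137.000, f=1/298.257223563): X=-5563351.5947, Y=2776266.1992, Z=-1431712.6865
→ Helmert 7p (PV): X=-5563467.7655, Y=2776093.9168, Z=-1431238.6580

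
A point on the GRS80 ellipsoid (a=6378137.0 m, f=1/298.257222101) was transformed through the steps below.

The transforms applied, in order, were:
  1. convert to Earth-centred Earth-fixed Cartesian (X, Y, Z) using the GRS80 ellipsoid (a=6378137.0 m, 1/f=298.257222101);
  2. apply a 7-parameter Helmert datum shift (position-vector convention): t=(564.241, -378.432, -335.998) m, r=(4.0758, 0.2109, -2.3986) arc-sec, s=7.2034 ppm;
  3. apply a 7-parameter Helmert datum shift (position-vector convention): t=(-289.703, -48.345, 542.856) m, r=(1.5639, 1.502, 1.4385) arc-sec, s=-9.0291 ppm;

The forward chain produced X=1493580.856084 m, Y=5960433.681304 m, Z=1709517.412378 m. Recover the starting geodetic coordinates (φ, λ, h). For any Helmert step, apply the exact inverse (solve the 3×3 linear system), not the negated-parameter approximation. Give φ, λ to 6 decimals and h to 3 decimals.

φ=15.642642°, λ=75.936296°, h=1784.184 m

start: X=1493580.8561, Y=5960433.6813, Z=1709517.4124 m
→ Helmert⁻¹: X=1493913.1721, Y=5960538.3833, Z=1708955.6727
→ Helmert⁻¹: X=1493267.1084, Y=5960925.0146, Z=1709163.0968
→ geod (Bowring, a=6378137.000): φ=15.64264200°, λ=75.93629600°, h=1784.1840 m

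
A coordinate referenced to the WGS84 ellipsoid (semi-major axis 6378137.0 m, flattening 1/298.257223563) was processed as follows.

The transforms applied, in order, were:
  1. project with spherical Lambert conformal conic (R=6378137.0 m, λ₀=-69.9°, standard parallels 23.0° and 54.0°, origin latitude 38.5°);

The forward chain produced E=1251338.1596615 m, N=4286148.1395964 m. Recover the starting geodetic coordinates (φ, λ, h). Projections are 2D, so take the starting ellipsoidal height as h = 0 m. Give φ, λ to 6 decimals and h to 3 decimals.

start: E=1251338.1597, N=4286148.1396 m
→ lcc⁻¹: φ=73.54792700°, λ=-37.34318800°

φ=73.547927°, λ=-37.343188°, h=0.000 m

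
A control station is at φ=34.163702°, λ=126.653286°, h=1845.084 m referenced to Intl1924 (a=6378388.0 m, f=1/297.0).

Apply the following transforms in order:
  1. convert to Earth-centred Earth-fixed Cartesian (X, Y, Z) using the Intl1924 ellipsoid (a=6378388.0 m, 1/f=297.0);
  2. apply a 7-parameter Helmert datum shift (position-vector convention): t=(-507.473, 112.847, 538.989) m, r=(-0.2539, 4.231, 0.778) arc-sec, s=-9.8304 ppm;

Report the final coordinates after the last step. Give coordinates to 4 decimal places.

start: φ=34.163702°, λ=126.653286°, h=1845.084 m
→ ECEF (a=6378388.000, f=1/297.0): X=-3154898.1238, Y=4239830.4158, Z=3562576.8445
→ Helmert 7p (PV): X=-3155317.4982, Y=4239894.0691, Z=3563140.3071

X=-3155317.4982 m, Y=4239894.0691 m, Z=3563140.3071 m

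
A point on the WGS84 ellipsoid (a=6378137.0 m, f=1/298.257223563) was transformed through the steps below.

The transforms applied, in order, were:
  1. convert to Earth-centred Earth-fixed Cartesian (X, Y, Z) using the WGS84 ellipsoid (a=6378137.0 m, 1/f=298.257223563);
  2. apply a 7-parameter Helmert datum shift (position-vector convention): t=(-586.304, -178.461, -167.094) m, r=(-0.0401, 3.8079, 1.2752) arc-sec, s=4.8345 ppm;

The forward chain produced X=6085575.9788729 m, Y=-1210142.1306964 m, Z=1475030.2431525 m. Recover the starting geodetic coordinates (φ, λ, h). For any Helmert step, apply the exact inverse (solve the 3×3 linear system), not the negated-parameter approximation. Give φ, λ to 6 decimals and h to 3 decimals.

φ=13.460735°, λ=-11.244526°, h=1193.929 m

start: X=6085575.9789, Y=-1210142.1307, Z=1475030.2432 m
→ Helmert⁻¹: X=6086098.1430, Y=-1209995.7333, Z=1475302.3269
→ geod (Bowring, a=6378137.000): φ=13.46073500°, λ=-11.24452600°, h=1193.9290 m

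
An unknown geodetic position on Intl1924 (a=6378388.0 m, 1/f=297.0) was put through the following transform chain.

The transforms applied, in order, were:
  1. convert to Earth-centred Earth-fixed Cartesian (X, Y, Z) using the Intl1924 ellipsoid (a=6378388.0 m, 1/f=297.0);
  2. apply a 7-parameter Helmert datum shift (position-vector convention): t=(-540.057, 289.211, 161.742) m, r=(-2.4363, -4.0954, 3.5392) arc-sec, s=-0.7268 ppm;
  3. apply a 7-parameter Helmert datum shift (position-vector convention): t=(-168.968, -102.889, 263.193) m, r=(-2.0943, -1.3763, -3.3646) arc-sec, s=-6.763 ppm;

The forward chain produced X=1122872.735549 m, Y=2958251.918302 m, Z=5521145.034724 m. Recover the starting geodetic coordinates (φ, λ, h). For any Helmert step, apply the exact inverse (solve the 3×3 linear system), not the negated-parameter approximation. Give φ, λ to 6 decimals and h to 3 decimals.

start: X=1122872.7355, Y=2958251.9183, Z=5521145.0347 m
→ Helmert⁻¹: X=1123037.8806, Y=2958337.0772, Z=5520941.7236
→ Helmert⁻¹: X=1123739.1243, Y=2957965.5254, Z=5520796.6202
→ geod (Bowring, a=6378388.000): φ=60.34736200°, λ=69.19808000°, h=1094.5640 m

φ=60.347362°, λ=69.198080°, h=1094.564 m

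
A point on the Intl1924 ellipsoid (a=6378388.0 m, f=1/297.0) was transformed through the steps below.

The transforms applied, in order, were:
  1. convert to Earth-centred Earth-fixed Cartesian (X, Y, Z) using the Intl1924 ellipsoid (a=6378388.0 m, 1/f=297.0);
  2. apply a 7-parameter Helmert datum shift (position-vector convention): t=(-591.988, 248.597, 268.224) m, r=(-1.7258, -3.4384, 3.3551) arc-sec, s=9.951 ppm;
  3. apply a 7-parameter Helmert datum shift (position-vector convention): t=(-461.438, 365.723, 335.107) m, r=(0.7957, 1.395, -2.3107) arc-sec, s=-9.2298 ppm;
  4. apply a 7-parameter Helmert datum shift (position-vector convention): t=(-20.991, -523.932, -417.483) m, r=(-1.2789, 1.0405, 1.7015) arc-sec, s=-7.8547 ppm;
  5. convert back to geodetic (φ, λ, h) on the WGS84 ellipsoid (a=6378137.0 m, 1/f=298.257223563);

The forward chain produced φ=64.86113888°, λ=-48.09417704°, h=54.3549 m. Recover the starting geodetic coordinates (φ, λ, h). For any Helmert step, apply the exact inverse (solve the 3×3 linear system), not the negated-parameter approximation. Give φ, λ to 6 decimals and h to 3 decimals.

start: φ=64.861139°, λ=-48.094177°, h=54.355 m
→ ECEF (a=6378137.000, f=1/298.257223563): X=1814710.1022, Y=-2022113.9897, Z=5751199.1418
→ Helmert⁻¹: X=1814699.6564, Y=-2021656.5683, Z=5751658.4217
→ Helmert⁻¹: X=1815161.6022, Y=-2021998.4329, Z=5751396.4752
→ Helmert⁻¹: X=1815798.4957, Y=-2022304.5608, Z=5751023.8328
→ geod (Bowring, a=6378388.000): φ=64.85404800°, λ=-48.07978400°, h=88.6390 m

φ=64.854048°, λ=-48.079784°, h=88.639 m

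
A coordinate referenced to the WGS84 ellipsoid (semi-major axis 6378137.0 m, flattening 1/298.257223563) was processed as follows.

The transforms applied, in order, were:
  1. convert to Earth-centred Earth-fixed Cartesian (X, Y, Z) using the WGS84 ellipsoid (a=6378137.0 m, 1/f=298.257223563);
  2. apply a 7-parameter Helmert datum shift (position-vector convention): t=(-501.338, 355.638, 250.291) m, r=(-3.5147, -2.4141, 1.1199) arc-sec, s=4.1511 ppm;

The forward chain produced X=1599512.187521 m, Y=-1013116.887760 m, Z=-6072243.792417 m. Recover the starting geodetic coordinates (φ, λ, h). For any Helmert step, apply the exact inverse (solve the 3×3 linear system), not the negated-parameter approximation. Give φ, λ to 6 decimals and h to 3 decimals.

start: X=1599512.1875, Y=-1013116.8878, Z=-6072243.7924 m
→ Helmert⁻¹: X=1599930.3098, Y=-1013373.5315, Z=-6072504.8690
→ geod (Bowring, a=6378137.000): φ=-72.78767600°, λ=-32.34959900°, h=2336.9530 m

φ=-72.787676°, λ=-32.349599°, h=2336.953 m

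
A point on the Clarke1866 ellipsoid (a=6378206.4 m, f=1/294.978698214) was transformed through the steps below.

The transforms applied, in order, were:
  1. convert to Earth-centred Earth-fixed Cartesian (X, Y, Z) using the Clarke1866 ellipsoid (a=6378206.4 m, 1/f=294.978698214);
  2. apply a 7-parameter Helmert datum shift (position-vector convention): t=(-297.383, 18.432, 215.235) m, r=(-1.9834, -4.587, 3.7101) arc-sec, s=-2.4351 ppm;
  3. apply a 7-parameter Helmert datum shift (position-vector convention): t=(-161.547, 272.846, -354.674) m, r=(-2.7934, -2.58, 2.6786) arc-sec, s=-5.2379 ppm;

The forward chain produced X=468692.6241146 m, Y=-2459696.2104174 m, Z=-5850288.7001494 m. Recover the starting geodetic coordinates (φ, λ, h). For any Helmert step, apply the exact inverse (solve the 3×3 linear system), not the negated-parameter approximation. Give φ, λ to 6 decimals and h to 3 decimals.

start: X=468692.6241, Y=-2459696.2104, Z=-5850288.7001 m
→ Helmert⁻¹: X=468751.5090, Y=-2459908.8035, Z=-5850003.8449
→ Helmert⁻¹: X=468875.6875, Y=-2459885.4044, Z=-5850267.4066
→ geod (Bowring, a=6378206.400): φ=-66.96729900°, λ=-79.20837300°, h=3769.0900 m

φ=-66.967299°, λ=-79.208373°, h=3769.090 m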